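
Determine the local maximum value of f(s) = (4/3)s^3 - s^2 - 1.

Critical points: f'(s) = 4s^2 - 2s vanishes at s = 0, 1/2.
Second-derivative test with f''(s) = 8s - 2: f''(0) = -2 < 0 ⇒ local maximum; f''(1/2) = 2 > 0 ⇒ local minimum.
So the local maximum value is f(0) = -1.

-1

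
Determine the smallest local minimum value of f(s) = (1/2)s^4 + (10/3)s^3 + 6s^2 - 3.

f'(s) = 2s^3 + 10s^2 + 12s = 0 at s = -3, -2, 0.
Second-derivative test with f''(s) = 6s^2 + 20s + 12: f''(-3) = 6 > 0 ⇒ local minimum; f''(-2) = -4 < 0 ⇒ local maximum; f''(0) = 12 > 0 ⇒ local minimum.
Thus f has its smallest local minimum at s = 0, with value -3.

-3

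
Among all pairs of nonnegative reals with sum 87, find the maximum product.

7569/4

With x + y = 87, the product is P(x) = x(87 − x).
P'(x) = 87 − 2x = 0 gives x = 87/2; P'' = −2 < 0, so this is the maximum.
P = 87/2·87/2 = 7569/4.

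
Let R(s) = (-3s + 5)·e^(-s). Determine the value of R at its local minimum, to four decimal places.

Differentiating with the product rule gives R'(s) = (3s - 8)·e^(-s). Since e^(-s) > 0, the only critical point is s = 8/3.
R''(8/3) has the same sign as 3 > 0, so this is a local minimum.
R(8/3) = (-3)·e^(-8/3) ≈ -0.2085.

-0.2085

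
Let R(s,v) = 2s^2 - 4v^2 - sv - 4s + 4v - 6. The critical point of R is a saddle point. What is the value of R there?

-82/11

∂R/∂s = 4s - v - 4 = 0 and ∂R/∂v = -s - 8v + 4 = 0, so (s, v) = (12/11, 4/11).
The Hessian has R_{ss} = 4, R_{vv} = -8, R_{sv} = -1, giving D = -33 < 0, so the point is a saddle point.
R(12/11, 4/11) = -82/11.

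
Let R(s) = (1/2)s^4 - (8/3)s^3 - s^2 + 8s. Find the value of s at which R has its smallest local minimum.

Critical points: R'(s) = 2s^3 - 8s^2 - 2s + 8 vanishes at s = -1, 1, 4.
Second-derivative test with R''(s) = 6s^2 - 16s - 2: R''(-1) = 20 > 0 ⇒ local minimum; R''(1) = -12 < 0 ⇒ local maximum; R''(4) = 30 > 0 ⇒ local minimum.
So the smallest local minimum value is R(4) = -80/3.

4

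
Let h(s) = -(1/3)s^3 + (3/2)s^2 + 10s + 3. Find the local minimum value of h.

Critical points: h'(s) = -s^2 + 3s + 10 vanishes at s = -2, 5.
Second-derivative test with h''(s) = -2s + 3: h''(-2) = 7 > 0 ⇒ local minimum; h''(5) = -7 < 0 ⇒ local maximum.
The local minimum is h(-2) = -25/3.

-25/3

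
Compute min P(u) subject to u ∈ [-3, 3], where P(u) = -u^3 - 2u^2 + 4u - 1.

-34

Differentiating, P'(u) = -3u^2 - 4u + 4; which vanishes at u = -2 and u = 2/3.
Evaluating at the critical points and endpoints: P(-3) = -4; P(-2) = -9; P(2/3) = 13/27; P(3) = -34.
The minimum over the interval is -34, attained at u = 3.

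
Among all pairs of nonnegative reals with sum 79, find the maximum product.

With x + y = 79, the product is P(x) = x(79 − x).
P'(x) = 79 − 2x = 0 gives x = 79/2; P'' = −2 < 0, so this is the maximum.
P = 79/2·79/2 = 6241/4.

6241/4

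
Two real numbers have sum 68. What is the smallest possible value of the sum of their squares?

With a + b = 68, a^2 + b^2 = a^2 + (68 − a)^2.
The derivative 2a − 2(68 − a) = 4a − 136 vanishes at a = 34; second derivative 4 > 0, a minimum.
The minimum is 2·(34)^2 = 2312.

2312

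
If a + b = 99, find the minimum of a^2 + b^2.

With a + b = 99, a^2 + b^2 = a^2 + (99 − a)^2.
The derivative 2a − 2(99 − a) = 4a − 198 vanishes at a = 99/2; second derivative 4 > 0, a minimum.
The minimum is 2·(99/2)^2 = 9801/2.

9801/2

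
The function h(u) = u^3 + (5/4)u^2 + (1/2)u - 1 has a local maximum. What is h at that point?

h'(u) = 3u^2 + (5/2)u + 1/2. Setting h'(u) = 0 gives u ∈ {-1/2, -1/3}.
Since h''(u) = 6u + 5/2, we get h''(-1/2) = -1/2 < 0 ⇒ local maximum; h''(-1/3) = 1/2 > 0 ⇒ local minimum.
Thus h has its local maximum at u = -1/2, with value -17/16.

-17/16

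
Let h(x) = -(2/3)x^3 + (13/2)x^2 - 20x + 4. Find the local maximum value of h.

Critical points: h'(x) = -2x^2 + 13x - 20 vanishes at x = 5/2, 4.
h''(x) = -4x + 13. h''(5/2) = 3 > 0 ⇒ local minimum; h''(4) = -3 < 0 ⇒ local maximum.
The local maximum is h(4) = -44/3.

-44/3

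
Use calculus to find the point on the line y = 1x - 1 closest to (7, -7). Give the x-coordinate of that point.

1/2

Minimize D(x)^2 = (x - 7)^2 + (x + 6)^2.
d/dx[D^2] = 2(x - 7) + 2·1·(x + 6) = 0 ⇒ x = 1/2.
Then y = -1/2 and the distance is √(169/2) ≈ 9.1924.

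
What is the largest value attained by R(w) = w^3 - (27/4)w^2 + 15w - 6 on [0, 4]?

R'(w) = 3w^2 - (27/2)w + 15, which vanishes at w = 2 and w = 5/2.
Compare values at every candidate in [0, 4]: R(0) = -6,  R(2) = 5,  R(5/2) = 79/16,  R(4) = 10.
The maximum over the interval is 10, attained at w = 4.

10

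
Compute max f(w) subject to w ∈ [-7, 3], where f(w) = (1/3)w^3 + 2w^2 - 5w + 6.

118/3

f'(w) = w^2 + 4w - 5, which vanishes at w = -5 and w = 1.
Evaluating at the critical points and endpoints: f(-7) = 74/3, f(-5) = 118/3, f(1) = 10/3, f(3) = 18.
Hence the absolute maximum is 118/3 at w = -5.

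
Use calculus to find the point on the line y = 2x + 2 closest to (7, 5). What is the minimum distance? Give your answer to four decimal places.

4.9193

Minimize D(x)^2 = (x - 7)^2 + (2x - 3)^2.
d/dx[D^2] = 2(x - 7) + 2·2·(2x - 3) = 0 ⇒ x = 13/5.
Then y = 36/5 and the distance is √(121/5) ≈ 4.9193.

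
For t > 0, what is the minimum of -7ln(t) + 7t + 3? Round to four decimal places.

10.0000

g'(t) = -7/t + 7 = 0 gives t = 1.
g''(t) = 7/t², which is positive for t > 0, so this is a local minimum.
g(1) = -7·ln(1) + 7 + 3 ≈ 10.0000.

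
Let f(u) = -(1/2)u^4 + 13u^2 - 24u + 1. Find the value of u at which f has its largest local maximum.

f'(u) = -2u^3 + 26u - 24. Setting f'(u) = 0 gives u ∈ {-4, 1, 3}.
f''(u) = -6u^2 + 26. f''(-4) = -70 < 0 ⇒ local maximum; f''(1) = 20 > 0 ⇒ local minimum; f''(3) = -28 < 0 ⇒ local maximum.
So the largest local maximum value is f(-4) = 177.

-4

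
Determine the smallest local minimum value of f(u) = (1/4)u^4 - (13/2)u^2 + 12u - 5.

f'(u) = u^3 - 13u + 12. Setting f'(u) = 0 gives u ∈ {-4, 1, 3}.
f''(u) = 3u^2 - 13. f''(-4) = 35 > 0 ⇒ local minimum; f''(1) = -10 < 0 ⇒ local maximum; f''(3) = 14 > 0 ⇒ local minimum.
Thus f has its smallest local minimum at u = -4, with value -93.

-93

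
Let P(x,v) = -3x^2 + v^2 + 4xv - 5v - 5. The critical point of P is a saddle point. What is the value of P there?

∂P/∂x = -6x + 4v = 0 and ∂P/∂v = 4x + 2v - 5 = 0, so (x, v) = (5/7, 15/14).
The Hessian has P_{xx} = -6, P_{vv} = 2, P_{xv} = 4, giving D = -28 < 0, so the point is a saddle point.
P(5/7, 15/14) = -215/28.

-215/28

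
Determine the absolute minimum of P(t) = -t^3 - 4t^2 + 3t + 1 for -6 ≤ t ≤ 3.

-53

P'(t) = -3t^2 - 8t + 3, which vanishes at t = -3 and t = 1/3.
Evaluating at the critical points and endpoints: P(-6) = 55,  P(-3) = -17,  P(1/3) = 41/27,  P(3) = -53.
The minimum over the interval is -53, attained at t = 3.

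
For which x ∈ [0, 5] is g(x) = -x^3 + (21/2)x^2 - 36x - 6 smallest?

5

g'(x) = -3x^2 + 21x - 36, which vanishes at x = 3 and x = 4.
Compare values at every candidate in [0, 5]: g(0) = -6,  g(3) = -93/2,  g(4) = -46,  g(5) = -97/2.
Hence the absolute minimum is -97/2 at x = 5.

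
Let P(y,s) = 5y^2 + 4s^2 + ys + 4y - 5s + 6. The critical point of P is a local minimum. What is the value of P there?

265/79

∂P/∂y = 10y + s + 4 = 0 and ∂P/∂s = y + 8s - 5 = 0, so (y, s) = (-37/79, 54/79).
The Hessian has P_{yy} = 10, P_{ss} = 8, P_{ys} = 1, giving D = 79 > 0 with P_{yy} > 0, so the point is a local minimum.
P(-37/79, 54/79) = 265/79.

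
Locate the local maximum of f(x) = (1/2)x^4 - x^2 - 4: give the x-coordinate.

f'(x) = 2x^3 - 2x. Setting f'(x) = 0 gives x ∈ {-1, 0, 1}.
f''(x) = 6x^2 - 2. f''(-1) = 4 > 0 ⇒ local minimum; f''(0) = -2 < 0 ⇒ local maximum; f''(1) = 4 > 0 ⇒ local minimum.
So the local maximum value is f(0) = -4.

0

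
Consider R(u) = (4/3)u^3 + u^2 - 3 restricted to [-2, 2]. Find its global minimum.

Differentiating, R'(u) = 4u^2 + 2u; which vanishes at u = -1/2 and u = 0.
Compare values at every candidate in [-2, 2]: R(-2) = -29/3,  R(-1/2) = -35/12,  R(0) = -3,  R(2) = 35/3.
Hence the absolute minimum is -29/3 at u = -2.

-29/3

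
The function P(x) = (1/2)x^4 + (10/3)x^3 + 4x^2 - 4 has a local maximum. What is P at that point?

-17/6

P'(x) = 2x^3 + 10x^2 + 8x. Setting P'(x) = 0 gives x ∈ {-4, -1, 0}.
P''(x) = 6x^2 + 20x + 8. P''(-4) = 24 > 0 ⇒ local minimum; P''(-1) = -6 < 0 ⇒ local maximum; P''(0) = 8 > 0 ⇒ local minimum.
Thus P has its local maximum at x = -1, with value -17/6.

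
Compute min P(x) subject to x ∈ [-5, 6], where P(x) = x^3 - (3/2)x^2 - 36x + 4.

-100

Differentiating, P'(x) = 3x^2 - 3x - 36; which vanishes at x = -3 and x = 4.
Compare values at every candidate in [-5, 6]: P(-5) = 43/2,  P(-3) = 143/2,  P(4) = -100,  P(6) = -50.
The minimum over the interval is -100, attained at x = 4.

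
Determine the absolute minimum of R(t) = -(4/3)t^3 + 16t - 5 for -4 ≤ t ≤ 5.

The derivative is -4t^2 + 16, which vanishes at t = -2 and t = 2.
Compare values at every candidate in [-4, 5]: R(-4) = 49/3; R(-2) = -79/3; R(2) = 49/3; R(5) = -275/3.
The minimum over the interval is -275/3, attained at t = 5.

-275/3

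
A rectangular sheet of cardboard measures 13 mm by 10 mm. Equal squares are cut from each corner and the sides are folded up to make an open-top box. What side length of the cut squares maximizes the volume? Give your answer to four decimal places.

With cut size x, the volume is V(x) = x(13 − 2x)(10 − 2x) for 0 < x < 5.
V'(x) = 12x^2 − 92x + 130. Setting V'(x) = 0 gives x ≈ 1.8684 (the root in (0, 5)).
V''(x) = 24x − 92 is negative there, so this is the maximum; V ≈ 108.3995.

1.8684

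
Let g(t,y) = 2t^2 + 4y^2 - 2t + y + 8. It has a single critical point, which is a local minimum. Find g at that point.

∂g/∂t = 4t - 2 = 0 and ∂g/∂y = 8y + 1 = 0, so (t, y) = (1/2, -1/8).
The Hessian has g_{tt} = 4, g_{yy} = 8, g_{ty} = 0, giving D = 32 > 0 with g_{tt} > 0, so the point is a local minimum.
g(1/2, -1/8) = 119/16.

119/16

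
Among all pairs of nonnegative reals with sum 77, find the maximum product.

With x + y = 77, the product is P(x) = x(77 − x).
P'(x) = 77 − 2x = 0 gives x = 77/2; P'' = −2 < 0, so this is the maximum.
P = 77/2·77/2 = 5929/4.

5929/4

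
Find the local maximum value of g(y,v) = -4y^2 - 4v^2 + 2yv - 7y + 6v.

∂g/∂y = -8y + 2v - 7 = 0 and ∂g/∂v = 2y - 8v + 6 = 0, so (y, v) = (-11/15, 17/30).
The Hessian has g_{yy} = -8, g_{vv} = -8, g_{yv} = 2, giving D = 60 > 0 with g_{yy} < 0, so the point is a local maximum.
g(-11/15, 17/30) = 64/15.

64/15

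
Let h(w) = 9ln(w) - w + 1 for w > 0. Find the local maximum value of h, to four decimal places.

11.7750

h'(w) = 9/w − 1 = 0 gives w = 9.
h''(w) = -9/w², which is negative for w > 0, so this is a local maximum.
h(9) = 9·ln(9) - 9 + 1 ≈ 11.7750.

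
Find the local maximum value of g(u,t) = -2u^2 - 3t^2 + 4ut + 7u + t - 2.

161/8

∂g/∂u = -4u + 4t + 7 = 0 and ∂g/∂t = 4u - 6t + 1 = 0, so (u, t) = (23/4, 4).
The Hessian has g_{uu} = -4, g_{tt} = -6, g_{ut} = 4, giving D = 8 > 0 with g_{uu} < 0, so the point is a local maximum.
g(23/4, 4) = 161/8.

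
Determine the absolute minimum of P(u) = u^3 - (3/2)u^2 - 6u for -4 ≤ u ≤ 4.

-64

P'(u) = 3u^2 - 3u - 6, which vanishes at u = -1 and u = 2.
Evaluating at the critical points and endpoints: P(-4) = -64, P(-1) = 7/2, P(2) = -10, P(4) = 16.
The minimum over the interval is -64, attained at u = -4.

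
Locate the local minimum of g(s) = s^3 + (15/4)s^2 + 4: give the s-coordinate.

0

Critical points: g'(s) = 3s^2 + (15/2)s vanishes at s = -5/2, 0.
Second-derivative test with g''(s) = 6s + 15/2: g''(-5/2) = -15/2 < 0 ⇒ local maximum; g''(0) = 15/2 > 0 ⇒ local minimum.
The local minimum is g(0) = 4.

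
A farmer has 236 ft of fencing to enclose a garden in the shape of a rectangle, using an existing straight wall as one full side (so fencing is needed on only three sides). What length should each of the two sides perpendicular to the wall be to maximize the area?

Let the sides perpendicular to the wall have length x and the parallel side y, so 2x + y = 236 and the area is A = xy = x(236 − 2x).
A'(x) = 236 − 4x = 0 gives x = 59, and A''(x) = −4 < 0 confirms a maximum.
Then y = 236 − 2·59 = 118 and A = 6962.

59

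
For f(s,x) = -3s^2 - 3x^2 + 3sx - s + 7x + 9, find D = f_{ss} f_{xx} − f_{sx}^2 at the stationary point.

27

∂f/∂s = -6s + 3x - 1 = 0 and ∂f/∂x = 3s - 6x + 7 = 0, so (s, x) = (5/9, 13/9).
The Hessian has f_{ss} = -6, f_{xx} = -6, f_{sx} = 3, giving D = 27 > 0 with f_{ss} < 0, so the point is a local maximum.
D = (-6)·(-6) − (3)^2 = 27.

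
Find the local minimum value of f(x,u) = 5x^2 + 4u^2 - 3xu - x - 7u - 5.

∂f/∂x = 10x - 3u - 1 = 0 and ∂f/∂u = -3x + 8u - 7 = 0, so (x, u) = (29/71, 73/71).
The Hessian has f_{xx} = 10, f_{uu} = 8, f_{xu} = -3, giving D = 71 > 0 with f_{xx} > 0, so the point is a local minimum.
f(29/71, 73/71) = -625/71.

-625/71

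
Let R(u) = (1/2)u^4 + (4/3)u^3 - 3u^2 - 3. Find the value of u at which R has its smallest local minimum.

R'(u) = 2u^3 + 4u^2 - 6u. Setting R'(u) = 0 gives u ∈ {-3, 0, 1}.
R''(u) = 6u^2 + 8u - 6. R''(-3) = 24 > 0 ⇒ local minimum; R''(0) = -6 < 0 ⇒ local maximum; R''(1) = 8 > 0 ⇒ local minimum.
So the smallest local minimum value is R(-3) = -51/2.

-3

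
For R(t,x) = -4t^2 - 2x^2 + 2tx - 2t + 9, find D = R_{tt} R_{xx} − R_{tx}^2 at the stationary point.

28

∂R/∂t = -8t + 2x - 2 = 0 and ∂R/∂x = 2t - 4x = 0, so (t, x) = (-2/7, -1/7).
The Hessian has R_{tt} = -8, R_{xx} = -4, R_{tx} = 2, giving D = 28 > 0 with R_{tt} < 0, so the point is a local maximum.
D = (-8)·(-4) − (2)^2 = 28.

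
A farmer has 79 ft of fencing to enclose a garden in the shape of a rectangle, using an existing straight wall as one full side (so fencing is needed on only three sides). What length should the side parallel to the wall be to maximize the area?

79/2

Let the sides perpendicular to the wall have length x and the parallel side y, so 2x + y = 79 and the area is A = xy = x(79 − 2x).
A'(x) = 79 − 4x = 0 gives x = 79/4, and A''(x) = −4 < 0 confirms a maximum.
Then y = 79 − 2·79/4 = 79/2 and A = 6241/8.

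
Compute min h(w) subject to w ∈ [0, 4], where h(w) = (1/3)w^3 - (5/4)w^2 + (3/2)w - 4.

Differentiating, h'(w) = w^2 - (5/2)w + 3/2; which vanishes at w = 1 and w = 3/2.
Compare values at every candidate in [0, 4]: h(0) = -4; h(1) = -41/12; h(3/2) = -55/16; h(4) = 10/3.
So the minimum is h(0) = -4.

-4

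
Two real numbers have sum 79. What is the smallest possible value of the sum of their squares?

6241/2

With a + b = 79, a^2 + b^2 = a^2 + (79 − a)^2.
The derivative 2a − 2(79 − a) = 4a − 158 vanishes at a = 79/2; second derivative 4 > 0, a minimum.
The minimum is 2·(79/2)^2 = 6241/2.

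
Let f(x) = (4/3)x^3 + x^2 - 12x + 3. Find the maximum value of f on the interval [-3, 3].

The derivative is 4x^2 + 2x - 12, which vanishes at x = -2 and x = 3/2.
Compare values at every candidate in [-3, 3]: f(-3) = 12, f(-2) = 61/3, f(3/2) = -33/4, f(3) = 12.
Hence the absolute maximum is 61/3 at x = -2.

61/3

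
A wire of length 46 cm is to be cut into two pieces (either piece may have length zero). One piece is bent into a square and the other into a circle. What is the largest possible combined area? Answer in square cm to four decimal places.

168.3859

Let x be the length used for the square. Square side x/4; circle radius (46−x)/(2π).
A(x) = (x/4)² + π·((46−x)/(2π))² = x²/16 + (46−x)²/(4π) for 0 ≤ x ≤ 46. A'(x) = x/8 − (46−x)/(2π) = 0 gives x = 4·46/(π+4) ≈ 25.7646.
A'' > 0, so the interior critical point is a minimum; the maximum is at an endpoint. A(0) = 168.3859 and A(46) = 132.2500, so the largest area is 168.3859.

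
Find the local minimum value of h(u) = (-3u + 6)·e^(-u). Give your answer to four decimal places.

By the product rule, h'(u) = (3u - 9)·e^(-u). Since e^(-u) > 0, the only critical point is u = 3.
h''(3) has the same sign as 3 > 0, so this is a local minimum.
h(3) = (-3)·e^(-3) ≈ -0.1494.

-0.1494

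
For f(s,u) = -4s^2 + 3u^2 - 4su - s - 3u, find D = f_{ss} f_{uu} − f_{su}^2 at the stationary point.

-64

∂f/∂s = -8s - 4u - 1 = 0 and ∂f/∂u = -4s + 6u - 3 = 0, so (s, u) = (-9/32, 5/16).
The Hessian has f_{ss} = -8, f_{uu} = 6, f_{su} = -4, giving D = -64 < 0, so the point is a saddle point.
D = (-8)·(6) − (-4)^2 = -64.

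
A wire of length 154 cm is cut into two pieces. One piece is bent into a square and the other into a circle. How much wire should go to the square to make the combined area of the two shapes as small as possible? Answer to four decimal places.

86.2553

Let x be the length used for the square. Square side x/4; circle radius (154−x)/(2π).
A(x) = (x/4)² + π·((154−x)/(2π))² = x²/16 + (154−x)²/(4π) for 0 ≤ x ≤ 154. A'(x) = x/8 − (154−x)/(2π) = 0 gives x = 4·154/(π+4) ≈ 86.2553.
A'' = 1/8 + 1/(2π) > 0, so this gives the minimum combined area; x ≈ 86.2553 cm to the square.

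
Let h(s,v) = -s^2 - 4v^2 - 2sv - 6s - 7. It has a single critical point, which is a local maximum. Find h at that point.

5

∂h/∂s = -2s - 2v - 6 = 0 and ∂h/∂v = -2s - 8v = 0, so (s, v) = (-4, 1).
The Hessian has h_{ss} = -2, h_{vv} = -8, h_{sv} = -2, giving D = 12 > 0 with h_{ss} < 0, so the point is a local maximum.
h(-4, 1) = 5.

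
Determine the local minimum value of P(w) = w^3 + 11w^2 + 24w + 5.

-265/27

P'(w) = 3w^2 + 22w + 24. Setting P'(w) = 0 gives w ∈ {-6, -4/3}.
Second-derivative test with P''(w) = 6w + 22: P''(-6) = -14 < 0 ⇒ local maximum; P''(-4/3) = 14 > 0 ⇒ local minimum.
So the local minimum value is P(-4/3) = -265/27.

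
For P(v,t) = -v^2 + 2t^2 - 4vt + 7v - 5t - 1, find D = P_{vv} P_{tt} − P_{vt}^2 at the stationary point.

∂P/∂v = -2v - 4t + 7 = 0 and ∂P/∂t = -4v + 4t - 5 = 0, so (v, t) = (1/3, 19/12).
The Hessian has P_{vv} = -2, P_{tt} = 4, P_{vt} = -4, giving D = -24 < 0, so the point is a saddle point.
D = (-2)·(4) − (-4)^2 = -24.

-24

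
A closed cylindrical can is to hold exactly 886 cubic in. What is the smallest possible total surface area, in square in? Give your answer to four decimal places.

With radius r and height h, πr²h = 886 so h = 886/(πr²), and S(r) = 2πr² + 2πrh = 2πr² + 2·886/r.
S'(r) = 4πr − 2·886/r² = 0 ⇒ r³ = 886/(2π), so r ≈ 5.2050 and h = 2r ≈ 10.4099.
S''(r) = 4π + 4·886/r³ > 0, so this is the minimum; S ≈ 510.6661.

510.6661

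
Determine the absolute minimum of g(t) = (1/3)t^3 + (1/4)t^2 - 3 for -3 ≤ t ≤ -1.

Differentiating, g'(t) = t^2 + (1/2)t; which has no zeros in [-3, -1].
Evaluating at the critical points and endpoints: g(-3) = -39/4,  g(-1) = -37/12.
So the minimum is g(-3) = -39/4.

-39/4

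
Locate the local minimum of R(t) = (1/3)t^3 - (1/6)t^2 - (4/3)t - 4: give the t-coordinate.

4/3

R'(t) = t^2 - (1/3)t - 4/3. Setting R'(t) = 0 gives t ∈ {-1, 4/3}.
R''(t) = 2t - 1/3. R''(-1) = -7/3 < 0 ⇒ local maximum; R''(4/3) = 7/3 > 0 ⇒ local minimum.
Thus R has its local minimum at t = 4/3, with value -428/81.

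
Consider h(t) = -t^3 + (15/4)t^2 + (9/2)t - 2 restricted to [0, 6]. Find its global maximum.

73/4

h'(t) = -3t^2 + (15/2)t + 9/2, whose only zero in [0, 6] is t = 3.
Candidates: h(0) = -2, h(3) = 73/4, h(6) = -56.
Hence the absolute maximum is 73/4 at t = 3.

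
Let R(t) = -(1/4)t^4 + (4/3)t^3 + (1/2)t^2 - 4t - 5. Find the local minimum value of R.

-89/12

R'(t) = -t^3 + 4t^2 + t - 4 = 0 at t = -1, 1, 4.
Second-derivative test with R''(t) = -3t^2 + 8t + 1: R''(-1) = -10 < 0 ⇒ local maximum; R''(1) = 6 > 0 ⇒ local minimum; R''(4) = -15 < 0 ⇒ local maximum.
Thus R has its local minimum at t = 1, with value -89/12.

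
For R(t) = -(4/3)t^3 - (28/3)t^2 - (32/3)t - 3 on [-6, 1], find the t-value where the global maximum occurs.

-6

R'(t) = -4t^2 - (56/3)t - 32/3, which vanishes at t = -4 and t = -2/3.
Candidates: R(-6) = 13,  R(-4) = -73/3,  R(-2/3) = 29/81,  R(1) = -73/3.
Hence the absolute maximum is 13 at t = -6.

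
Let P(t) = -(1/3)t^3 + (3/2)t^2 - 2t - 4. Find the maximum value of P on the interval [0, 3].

-4

Differentiating, P'(t) = -t^2 + 3t - 2; which vanishes at t = 1 and t = 2.
Evaluating at the critical points and endpoints: P(0) = -4,  P(1) = -29/6,  P(2) = -14/3,  P(3) = -11/2.
Hence the absolute maximum is -4 at t = 0.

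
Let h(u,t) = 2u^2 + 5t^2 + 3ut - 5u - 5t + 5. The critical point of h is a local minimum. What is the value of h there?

∂h/∂u = 4u + 3t - 5 = 0 and ∂h/∂t = 3u + 10t - 5 = 0, so (u, t) = (35/31, 5/31).
The Hessian has h_{uu} = 4, h_{tt} = 10, h_{ut} = 3, giving D = 31 > 0 with h_{uu} > 0, so the point is a local minimum.
h(35/31, 5/31) = 55/31.

55/31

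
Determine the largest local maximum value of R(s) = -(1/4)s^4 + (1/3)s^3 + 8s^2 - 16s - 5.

305/3

Critical points: R'(s) = -s^3 + s^2 + 16s - 16 vanishes at s = -4, 1, 4.
R''(s) = -3s^2 + 2s + 16. R''(-4) = -40 < 0 ⇒ local maximum; R''(1) = 15 > 0 ⇒ local minimum; R''(4) = -24 < 0 ⇒ local maximum.
The largest local maximum is R(-4) = 305/3.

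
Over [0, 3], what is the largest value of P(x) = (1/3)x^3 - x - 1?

5

P'(x) = x^2 - 1, whose only zero in [0, 3] is x = 1.
Compare values at every candidate in [0, 3]: P(0) = -1; P(1) = -5/3; P(3) = 5.
Hence the absolute maximum is 5 at x = 3.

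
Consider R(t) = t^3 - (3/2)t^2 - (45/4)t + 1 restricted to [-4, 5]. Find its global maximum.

129/4

Differentiating, R'(t) = 3t^2 - 3t - 45/4; which vanishes at t = -3/2 and t = 5/2.
Compare values at every candidate in [-4, 5]: R(-4) = -42; R(-3/2) = 89/8; R(5/2) = -167/8; R(5) = 129/4.
So the maximum is R(5) = 129/4.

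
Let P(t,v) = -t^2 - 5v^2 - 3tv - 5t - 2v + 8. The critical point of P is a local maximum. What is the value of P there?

∂P/∂t = -2t - 3v - 5 = 0 and ∂P/∂v = -3t - 10v - 2 = 0, so (t, v) = (-4, 1).
The Hessian has P_{tt} = -2, P_{vv} = -10, P_{tv} = -3, giving D = 11 > 0 with P_{tt} < 0, so the point is a local maximum.
P(-4, 1) = 17.

17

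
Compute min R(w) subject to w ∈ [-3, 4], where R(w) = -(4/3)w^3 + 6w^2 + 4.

4

R'(w) = -4w^2 + 12w, which vanishes at w = 0 and w = 3.
Candidates: R(-3) = 94, R(0) = 4, R(3) = 22, R(4) = 44/3.
Hence the absolute minimum is 4 at w = 0.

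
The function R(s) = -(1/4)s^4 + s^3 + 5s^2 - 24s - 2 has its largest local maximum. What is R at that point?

271/4

R'(s) = -s^3 + 3s^2 + 10s - 24 = 0 at s = -3, 2, 4.
Since R''(s) = -3s^2 + 6s + 10, we get R''(-3) = -35 < 0 ⇒ local maximum; R''(2) = 10 > 0 ⇒ local minimum; R''(4) = -14 < 0 ⇒ local maximum.
Thus R has its largest local maximum at s = -3, with value 271/4.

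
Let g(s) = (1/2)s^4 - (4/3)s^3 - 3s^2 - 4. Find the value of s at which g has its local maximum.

Critical points: g'(s) = 2s^3 - 4s^2 - 6s vanishes at s = -1, 0, 3.
g''(s) = 6s^2 - 8s - 6. g''(-1) = 8 > 0 ⇒ local minimum; g''(0) = -6 < 0 ⇒ local maximum; g''(3) = 24 > 0 ⇒ local minimum.
So the local maximum value is g(0) = -4.

0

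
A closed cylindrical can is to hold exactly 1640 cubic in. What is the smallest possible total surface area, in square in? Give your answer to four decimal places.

With radius r and height h, πr²h = 1640 so h = 1640/(πr²), and S(r) = 2πr² + 2πrh = 2πr² + 2·1640/r.
S'(r) = 4πr − 2·1640/r² = 0 ⇒ r³ = 1640/(2π), so r ≈ 6.3908 and h = 2r ≈ 12.7816.
S''(r) = 4π + 4·1640/r³ > 0, so this is the minimum; S ≈ 769.8577.

769.8577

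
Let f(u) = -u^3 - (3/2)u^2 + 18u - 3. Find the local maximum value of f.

f'(u) = -3u^2 - 3u + 18 = 0 at u = -3, 2.
f''(u) = -6u - 3. f''(-3) = 15 > 0 ⇒ local minimum; f''(2) = -15 < 0 ⇒ local maximum.
So the local maximum value is f(2) = 19.

19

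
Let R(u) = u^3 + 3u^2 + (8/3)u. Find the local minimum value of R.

Critical points: R'(u) = 3u^2 + 6u + 8/3 vanishes at u = -4/3, -2/3.
Second-derivative test with R''(u) = 6u + 6: R''(-4/3) = -2 < 0 ⇒ local maximum; R''(-2/3) = 2 > 0 ⇒ local minimum.
So the local minimum value is R(-2/3) = -20/27.

-20/27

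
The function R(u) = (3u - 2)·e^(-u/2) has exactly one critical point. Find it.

By the product rule, R'(u) = (-(3/2)u + 4)·e^(-u/2). Since e^(-u/2) > 0, the only critical point is u = 8/3.
R''(8/3) has the same sign as -3/2 < 0, so this is a local maximum.
R(8/3) = (6)·e^(-4/3) ≈ 1.5816.

8/3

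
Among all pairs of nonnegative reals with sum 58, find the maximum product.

With x + y = 58, the product is P(x) = x(58 − x).
P'(x) = 58 − 2x = 0 gives x = 29; P'' = −2 < 0, so this is the maximum.
P = 29·29 = 841.

841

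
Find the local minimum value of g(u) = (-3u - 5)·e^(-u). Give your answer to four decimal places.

-5.8432

Differentiating with the product rule gives g'(u) = (3u + 2)·e^(-u). Since e^(-u) > 0, the only critical point is u = -2/3.
g''(-2/3) has the same sign as 3 > 0, so this is a local minimum.
g(-2/3) = (-3)·e^(2/3) ≈ -5.8432.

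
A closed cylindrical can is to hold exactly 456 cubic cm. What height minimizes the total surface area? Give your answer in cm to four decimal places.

8.3424

With radius r and height h, πr²h = 456 so h = 456/(πr²), and S(r) = 2πr² + 2πrh = 2πr² + 2·456/r.
S'(r) = 4πr − 2·456/r² = 0 ⇒ r³ = 456/(2π), so r ≈ 4.1712 and h = 2r ≈ 8.3424.
S''(r) = 4π + 4·456/r³ > 0, so this is the minimum; S ≈ 327.9627.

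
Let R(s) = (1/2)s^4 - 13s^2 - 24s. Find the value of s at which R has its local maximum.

-1

Critical points: R'(s) = 2s^3 - 26s - 24 vanishes at s = -3, -1, 4.
Second-derivative test with R''(s) = 6s^2 - 26: R''(-3) = 28 > 0 ⇒ local minimum; R''(-1) = -20 < 0 ⇒ local maximum; R''(4) = 70 > 0 ⇒ local minimum.
Thus R has its local maximum at s = -1, with value 23/2.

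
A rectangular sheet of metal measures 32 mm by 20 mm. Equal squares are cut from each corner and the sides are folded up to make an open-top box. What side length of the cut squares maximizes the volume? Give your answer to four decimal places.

With cut size x, the volume is V(x) = x(32 − 2x)(20 − 2x) for 0 < x < 10.
V'(x) = 12x^2 − 208x + 640. Setting V'(x) = 0 gives x ≈ 4.0000 (the root in (0, 10)).
V''(x) = 24x − 208 is negative there, so this is the maximum; V ≈ 1152.0000.

4.0000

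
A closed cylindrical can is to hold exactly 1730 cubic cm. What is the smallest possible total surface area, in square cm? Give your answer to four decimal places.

With radius r and height h, πr²h = 1730 so h = 1730/(πr²), and S(r) = 2πr² + 2πrh = 2πr² + 2·1730/r.
S'(r) = 4πr − 2·1730/r² = 0 ⇒ r³ = 1730/(2π), so r ≈ 6.5056 and h = 2r ≈ 13.0112.
S''(r) = 4π + 4·1730/r³ > 0, so this is the minimum; S ≈ 797.7717.

797.7717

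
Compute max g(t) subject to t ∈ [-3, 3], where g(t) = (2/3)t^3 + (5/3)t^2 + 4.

g'(t) = 2t^2 + (10/3)t, which vanishes at t = -5/3 and t = 0.
Candidates: g(-3) = 1,  g(-5/3) = 449/81,  g(0) = 4,  g(3) = 37.
The maximum over the interval is 37, attained at t = 3.

37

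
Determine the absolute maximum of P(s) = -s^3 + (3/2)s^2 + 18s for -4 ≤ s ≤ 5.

P'(s) = -3s^2 + 3s + 18, which vanishes at s = -2 and s = 3.
Candidates: P(-4) = 16; P(-2) = -22; P(3) = 81/2; P(5) = 5/2.
The maximum over the interval is 81/2, attained at s = 3.

81/2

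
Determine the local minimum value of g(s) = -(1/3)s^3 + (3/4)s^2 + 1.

1

Critical points: g'(s) = -s^2 + (3/2)s vanishes at s = 0, 3/2.
Second-derivative test with g''(s) = -2s + 3/2: g''(0) = 3/2 > 0 ⇒ local minimum; g''(3/2) = -3/2 < 0 ⇒ local maximum.
The local minimum is g(0) = 1.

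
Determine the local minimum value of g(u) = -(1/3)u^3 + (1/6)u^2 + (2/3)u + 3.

221/81

g'(u) = -u^2 + (1/3)u + 2/3. Setting g'(u) = 0 gives u ∈ {-2/3, 1}.
Since g''(u) = -2u + 1/3, we get g''(-2/3) = 5/3 > 0 ⇒ local minimum; g''(1) = -5/3 < 0 ⇒ local maximum.
The local minimum is g(-2/3) = 221/81.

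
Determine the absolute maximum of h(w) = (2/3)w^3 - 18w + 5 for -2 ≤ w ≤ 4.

107/3

h'(w) = 2w^2 - 18, whose only zero in [-2, 4] is w = 3.
Evaluating at the critical points and endpoints: h(-2) = 107/3,  h(3) = -31,  h(4) = -73/3.
Hence the absolute maximum is 107/3 at w = -2.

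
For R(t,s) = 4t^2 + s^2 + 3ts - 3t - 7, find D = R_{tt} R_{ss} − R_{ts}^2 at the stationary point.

7

∂R/∂t = 8t + 3s - 3 = 0 and ∂R/∂s = 3t + 2s = 0, so (t, s) = (6/7, -9/7).
The Hessian has R_{tt} = 8, R_{ss} = 2, R_{ts} = 3, giving D = 7 > 0 with R_{tt} > 0, so the point is a local minimum.
D = (8)·(2) − (3)^2 = 7.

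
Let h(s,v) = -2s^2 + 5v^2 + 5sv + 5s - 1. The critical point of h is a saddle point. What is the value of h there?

∂h/∂s = -4s + 5v + 5 = 0 and ∂h/∂v = 5s + 10v = 0, so (s, v) = (10/13, -5/13).
The Hessian has h_{ss} = -4, h_{vv} = 10, h_{sv} = 5, giving D = -65 < 0, so the point is a saddle point.
h(10/13, -5/13) = 12/13.

12/13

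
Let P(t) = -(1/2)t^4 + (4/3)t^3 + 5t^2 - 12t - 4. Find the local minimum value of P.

P'(t) = -2t^3 + 4t^2 + 10t - 12 = 0 at t = -2, 1, 3.
Since P''(t) = -6t^2 + 8t + 10, we get P''(-2) = -30 < 0 ⇒ local maximum; P''(1) = 12 > 0 ⇒ local minimum; P''(3) = -20 < 0 ⇒ local maximum.
Thus P has its local minimum at t = 1, with value -61/6.

-61/6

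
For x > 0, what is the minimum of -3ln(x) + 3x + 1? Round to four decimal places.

4.0000

f'(x) = -3/x + 3 = 0 gives x = 1.
f''(x) = 3/x², which is positive for x > 0, so this is a local minimum.
f(1) = -3·ln(1) + 3 + 1 ≈ 4.0000.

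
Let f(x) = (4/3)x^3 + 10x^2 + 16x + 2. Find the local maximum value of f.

Critical points: f'(x) = 4x^2 + 20x + 16 vanishes at x = -4, -1.
f''(x) = 8x + 20. f''(-4) = -12 < 0 ⇒ local maximum; f''(-1) = 12 > 0 ⇒ local minimum.
Thus f has its local maximum at x = -4, with value 38/3.

38/3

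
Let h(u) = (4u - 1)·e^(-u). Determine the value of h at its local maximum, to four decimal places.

1.1460

Differentiating with the product rule gives h'(u) = (-4u + 5)·e^(-u). Since e^(-u) > 0, the only critical point is u = 5/4.
h''(5/4) has the same sign as -4 < 0, so this is a local maximum.
h(5/4) = (4)·e^(-5/4) ≈ 1.1460.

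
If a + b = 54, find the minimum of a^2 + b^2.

1458

With a + b = 54, a^2 + b^2 = a^2 + (54 − a)^2.
The derivative 2a − 2(54 − a) = 4a − 108 vanishes at a = 27; second derivative 4 > 0, a minimum.
The minimum is 2·(27)^2 = 1458.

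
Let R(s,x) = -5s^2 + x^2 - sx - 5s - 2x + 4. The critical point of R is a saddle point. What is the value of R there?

∂R/∂s = -10s - x - 5 = 0 and ∂R/∂x = -s + 2x - 2 = 0, so (s, x) = (-4/7, 5/7).
The Hessian has R_{ss} = -10, R_{xx} = 2, R_{sx} = -1, giving D = -21 < 0, so the point is a saddle point.
R(-4/7, 5/7) = 33/7.

33/7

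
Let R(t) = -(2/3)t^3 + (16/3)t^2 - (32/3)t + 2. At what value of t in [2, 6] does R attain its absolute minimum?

6

Differentiating, R'(t) = -2t^2 + (32/3)t - 32/3; whose only zero in [2, 6] is t = 4.
Compare values at every candidate in [2, 6]: R(2) = -10/3, R(4) = 2, R(6) = -14.
The minimum over the interval is -14, attained at t = 6.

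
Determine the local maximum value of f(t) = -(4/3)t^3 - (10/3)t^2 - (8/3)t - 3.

-187/81

f'(t) = -4t^2 - (20/3)t - 8/3 = 0 at t = -1, -2/3.
Since f''(t) = -8t - 20/3, we get f''(-1) = 4/3 > 0 ⇒ local minimum; f''(-2/3) = -4/3 < 0 ⇒ local maximum.
The local maximum is f(-2/3) = -187/81.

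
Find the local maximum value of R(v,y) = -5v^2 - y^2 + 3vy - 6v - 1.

25/11

∂R/∂v = -10v + 3y - 6 = 0 and ∂R/∂y = 3v - 2y = 0, so (v, y) = (-12/11, -18/11).
The Hessian has R_{vv} = -10, R_{yy} = -2, R_{vy} = 3, giving D = 11 > 0 with R_{vv} < 0, so the point is a local maximum.
R(-12/11, -18/11) = 25/11.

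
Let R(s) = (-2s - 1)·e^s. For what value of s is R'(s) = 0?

-3/2

Differentiating with the product rule gives R'(s) = (-2s - 3)·e^s. Since e^s > 0, the only critical point is s = -3/2.
R''(-3/2) has the same sign as -2 < 0, so this is a local maximum.
R(-3/2) = (2)·e^(-3/2) ≈ 0.4463.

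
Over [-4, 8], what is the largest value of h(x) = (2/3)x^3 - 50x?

h'(x) = 2x^2 - 50, whose only zero in [-4, 8] is x = 5.
Compare values at every candidate in [-4, 8]: h(-4) = 472/3; h(5) = -500/3; h(8) = -176/3.
The maximum over the interval is 472/3, attained at x = -4.

472/3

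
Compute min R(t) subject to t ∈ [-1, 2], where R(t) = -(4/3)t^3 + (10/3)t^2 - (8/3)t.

-8/3

Differentiating, R'(t) = -4t^2 + (20/3)t - 8/3; which vanishes at t = 2/3 and t = 1.
Compare values at every candidate in [-1, 2]: R(-1) = 22/3,  R(2/3) = -56/81,  R(1) = -2/3,  R(2) = -8/3.
The minimum over the interval is -8/3, attained at t = 2.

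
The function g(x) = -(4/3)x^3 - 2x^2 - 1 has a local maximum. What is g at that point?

-1

g'(x) = -4x^2 - 4x. Setting g'(x) = 0 gives x ∈ {-1, 0}.
Since g''(x) = -8x - 4, we get g''(-1) = 4 > 0 ⇒ local minimum; g''(0) = -4 < 0 ⇒ local maximum.
So the local maximum value is g(0) = -1.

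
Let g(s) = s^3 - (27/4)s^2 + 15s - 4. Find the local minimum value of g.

111/16

g'(s) = 3s^2 - (27/2)s + 15. Setting g'(s) = 0 gives s ∈ {2, 5/2}.
g''(s) = 6s - 27/2. g''(2) = -3/2 < 0 ⇒ local maximum; g''(5/2) = 3/2 > 0 ⇒ local minimum.
Thus g has its local minimum at s = 5/2, with value 111/16.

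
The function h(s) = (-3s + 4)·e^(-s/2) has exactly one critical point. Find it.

10/3

By the product rule, h'(s) = ((3/2)s - 5)·e^(-s/2). Since e^(-s/2) > 0, the only critical point is s = 10/3.
h''(10/3) has the same sign as 3/2 > 0, so this is a local minimum.
h(10/3) = (-6)·e^(-5/3) ≈ -1.1333.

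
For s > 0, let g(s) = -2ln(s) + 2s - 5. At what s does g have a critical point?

g'(s) = -2/s + 2 = 0 gives s = 1.
g''(s) = 2/s², which is positive for s > 0, so this is a local minimum.
g(1) = -2·ln(1) + 2 - 5 ≈ -3.0000.

1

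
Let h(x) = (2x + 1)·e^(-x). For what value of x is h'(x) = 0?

Differentiating with the product rule gives h'(x) = (-2x + 1)·e^(-x). Since e^(-x) > 0, the only critical point is x = 1/2.
h''(1/2) has the same sign as -2 < 0, so this is a local maximum.
h(1/2) = (2)·e^(-1/2) ≈ 1.2131.

1/2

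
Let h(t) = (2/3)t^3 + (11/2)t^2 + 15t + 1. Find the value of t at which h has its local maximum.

-3

Critical points: h'(t) = 2t^2 + 11t + 15 vanishes at t = -3, -5/2.
h''(t) = 4t + 11. h''(-3) = -1 < 0 ⇒ local maximum; h''(-5/2) = 1 > 0 ⇒ local minimum.
The local maximum is h(-3) = -25/2.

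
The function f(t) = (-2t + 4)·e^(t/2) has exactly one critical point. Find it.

By the product rule, f'(t) = (-t)·e^(t/2). Since e^(t/2) > 0, the only critical point is t = 0.
f''(0) has the same sign as -1 < 0, so this is a local maximum.
f(0) = (4)·e^(0) ≈ 4.0000.

0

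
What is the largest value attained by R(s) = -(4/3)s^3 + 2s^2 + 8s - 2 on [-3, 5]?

Differentiating, R'(s) = -4s^2 + 4s + 8; which vanishes at s = -1 and s = 2.
Evaluating at the critical points and endpoints: R(-3) = 28,  R(-1) = -20/3,  R(2) = 34/3,  R(5) = -236/3.
So the maximum is R(-3) = 28.

28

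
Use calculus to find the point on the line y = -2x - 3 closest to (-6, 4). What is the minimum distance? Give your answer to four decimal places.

2.2361

Minimize D(x)^2 = (x + 6)^2 + (-2x - 7)^2.
d/dx[D^2] = 2(x + 6) + 2·(-2)·(-2x - 7) = 0 ⇒ x = -4.
Then y = 5 and the distance is √(5) ≈ 2.2361.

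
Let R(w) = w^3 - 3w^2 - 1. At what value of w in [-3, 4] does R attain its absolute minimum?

Differentiating, R'(w) = 3w^2 - 6w; which vanishes at w = 0 and w = 2.
Compare values at every candidate in [-3, 4]: R(-3) = -55,  R(0) = -1,  R(2) = -5,  R(4) = 15.
So the minimum is R(-3) = -55.

-3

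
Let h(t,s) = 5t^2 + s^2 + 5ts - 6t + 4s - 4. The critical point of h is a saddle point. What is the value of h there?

216/5

∂h/∂t = 10t + 5s - 6 = 0 and ∂h/∂s = 5t + 2s + 4 = 0, so (t, s) = (-32/5, 14).
The Hessian has h_{tt} = 10, h_{ss} = 2, h_{ts} = 5, giving D = -5 < 0, so the point is a saddle point.
h(-32/5, 14) = 216/5.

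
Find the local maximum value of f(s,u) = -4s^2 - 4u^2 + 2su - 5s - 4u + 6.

∂f/∂s = -8s + 2u - 5 = 0 and ∂f/∂u = 2s - 8u - 4 = 0, so (s, u) = (-4/5, -7/10).
The Hessian has f_{ss} = -8, f_{uu} = -8, f_{su} = 2, giving D = 60 > 0 with f_{ss} < 0, so the point is a local maximum.
f(-4/5, -7/10) = 47/5.

47/5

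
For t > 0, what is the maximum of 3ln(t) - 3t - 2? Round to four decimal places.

-5.0000

R'(t) = 3/t − 3 = 0 gives t = 1.
R''(t) = -3/t², which is negative for t > 0, so this is a local maximum.
R(1) = 3·ln(1) - 3 - 2 ≈ -5.0000.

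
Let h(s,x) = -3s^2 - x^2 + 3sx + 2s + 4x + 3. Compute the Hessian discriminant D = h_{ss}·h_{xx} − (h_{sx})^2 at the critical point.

3

∂h/∂s = -6s + 3x + 2 = 0 and ∂h/∂x = 3s - 2x + 4 = 0, so (s, x) = (16/3, 10).
The Hessian has h_{ss} = -6, h_{xx} = -2, h_{sx} = 3, giving D = 3 > 0 with h_{ss} < 0, so the point is a local maximum.
D = (-6)·(-2) − (3)^2 = 3.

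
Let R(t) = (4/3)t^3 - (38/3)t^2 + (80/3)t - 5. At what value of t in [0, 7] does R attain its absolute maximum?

7

Differentiating, R'(t) = 4t^2 - (76/3)t + 80/3; which vanishes at t = 4/3 and t = 5.
Candidates: R(0) = -5, R(4/3) = 907/81, R(5) = -65/3, R(7) = 55/3.
So the maximum is R(7) = 55/3.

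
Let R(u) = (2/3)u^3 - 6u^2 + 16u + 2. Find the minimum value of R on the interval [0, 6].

R'(u) = 2u^2 - 12u + 16, which vanishes at u = 2 and u = 4.
Evaluating at the critical points and endpoints: R(0) = 2; R(2) = 46/3; R(4) = 38/3; R(6) = 26.
So the minimum is R(0) = 2.

2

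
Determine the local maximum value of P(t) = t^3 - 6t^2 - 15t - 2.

6

Critical points: P'(t) = 3t^2 - 12t - 15 vanishes at t = -1, 5.
P''(t) = 6t - 12. P''(-1) = -18 < 0 ⇒ local maximum; P''(5) = 18 > 0 ⇒ local minimum.
The local maximum is P(-1) = 6.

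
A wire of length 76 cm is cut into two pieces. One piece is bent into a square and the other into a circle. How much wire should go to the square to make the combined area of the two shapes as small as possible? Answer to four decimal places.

42.5675

Let x be the length used for the square. Square side x/4; circle radius (76−x)/(2π).
A(x) = (x/4)² + π·((76−x)/(2π))² = x²/16 + (76−x)²/(4π) for 0 ≤ x ≤ 76. A'(x) = x/8 − (76−x)/(2π) = 0 gives x = 4·76/(π+4) ≈ 42.5675.
A'' = 1/8 + 1/(2π) > 0, so this gives the minimum combined area; x ≈ 42.5675 cm to the square.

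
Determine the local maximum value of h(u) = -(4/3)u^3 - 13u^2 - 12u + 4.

Critical points: h'(u) = -4u^2 - 26u - 12 vanishes at u = -6, -1/2.
Second-derivative test with h''(u) = -8u - 26: h''(-6) = 22 > 0 ⇒ local minimum; h''(-1/2) = -22 < 0 ⇒ local maximum.
Thus h has its local maximum at u = -1/2, with value 83/12.

83/12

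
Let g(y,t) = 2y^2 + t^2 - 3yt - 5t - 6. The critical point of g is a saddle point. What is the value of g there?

∂g/∂y = 4y - 3t = 0 and ∂g/∂t = -3y + 2t - 5 = 0, so (y, t) = (-15, -20).
The Hessian has g_{yy} = 4, g_{tt} = 2, g_{yt} = -3, giving D = -1 < 0, so the point is a saddle point.
g(-15, -20) = 44.

44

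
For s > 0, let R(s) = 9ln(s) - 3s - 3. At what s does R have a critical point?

3

R'(s) = 9/s − 3 = 0 gives s = 3.
R''(s) = -9/s², which is negative for s > 0, so this is a local maximum.
R(3) = 9·ln(3) - 9 - 3 ≈ -2.1125.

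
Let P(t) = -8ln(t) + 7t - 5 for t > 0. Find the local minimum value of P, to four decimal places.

P'(t) = -8/t + 7 = 0 gives t = 8/7.
P''(t) = 8/t², which is positive for t > 0, so this is a local minimum.
P(8/7) = -8·ln(8/7) + 8 - 5 ≈ 1.9317.

1.9317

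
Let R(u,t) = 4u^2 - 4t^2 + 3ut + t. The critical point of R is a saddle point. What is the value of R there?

4/73

∂R/∂u = 8u + 3t = 0 and ∂R/∂t = 3u - 8t + 1 = 0, so (u, t) = (-3/73, 8/73).
The Hessian has R_{uu} = 8, R_{tt} = -8, R_{ut} = 3, giving D = -73 < 0, so the point is a saddle point.
R(-3/73, 8/73) = 4/73.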